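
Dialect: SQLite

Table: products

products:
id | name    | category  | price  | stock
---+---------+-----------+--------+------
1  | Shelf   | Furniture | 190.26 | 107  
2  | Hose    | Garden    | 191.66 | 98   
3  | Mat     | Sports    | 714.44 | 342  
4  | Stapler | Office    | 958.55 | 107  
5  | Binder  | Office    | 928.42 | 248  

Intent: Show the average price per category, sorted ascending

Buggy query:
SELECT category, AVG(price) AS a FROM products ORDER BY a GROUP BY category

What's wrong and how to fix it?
Bug: ORDER BY appears before GROUP BY; SQL clause order requires GROUP BY first

Fix: Move ORDER BY to the end, after GROUP BY

Corrected query:
SELECT category, AVG(price) AS a FROM products GROUP BY category ORDER BY a

Result:
category  | a      
----------+--------
Furniture | 190.26 
Garden    | 191.66 
Sports    | 714.44 
Office    | 943.485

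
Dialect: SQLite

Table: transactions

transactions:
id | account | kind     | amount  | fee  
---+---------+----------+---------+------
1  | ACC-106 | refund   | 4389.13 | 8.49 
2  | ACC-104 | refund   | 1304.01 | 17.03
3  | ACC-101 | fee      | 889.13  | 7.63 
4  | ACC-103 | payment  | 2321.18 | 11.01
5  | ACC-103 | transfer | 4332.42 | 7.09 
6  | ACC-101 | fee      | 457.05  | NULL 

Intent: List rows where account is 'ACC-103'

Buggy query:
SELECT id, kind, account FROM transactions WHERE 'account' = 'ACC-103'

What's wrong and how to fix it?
Bug: Single quotes denote string literals in SQL; the column name is being compared as a constant string

Fix: Reference the column as account without single quotes

Corrected query:
SELECT id, kind, account FROM transactions WHERE account = 'ACC-103'

Result:
id | kind     | account
---+----------+--------
4  | payment  | ACC-103
5  | transfer | ACC-103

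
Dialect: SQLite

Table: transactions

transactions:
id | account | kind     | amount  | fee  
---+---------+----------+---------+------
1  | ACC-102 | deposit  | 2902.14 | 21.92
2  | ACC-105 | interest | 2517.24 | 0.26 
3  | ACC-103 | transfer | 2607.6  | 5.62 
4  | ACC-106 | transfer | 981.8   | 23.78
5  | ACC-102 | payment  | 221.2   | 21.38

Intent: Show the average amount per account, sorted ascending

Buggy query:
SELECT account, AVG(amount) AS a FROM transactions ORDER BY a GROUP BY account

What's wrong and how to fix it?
Bug: GROUP BY must precede ORDER BY

Fix: Move ORDER BY to the end, after GROUP BY

Corrected query:
SELECT account, AVG(amount) AS a FROM transactions GROUP BY account ORDER BY a

Result:
account | a      
--------+--------
ACC-106 | 981.8  
ACC-102 | 1561.67
ACC-105 | 2517.24
ACC-103 | 2607.6 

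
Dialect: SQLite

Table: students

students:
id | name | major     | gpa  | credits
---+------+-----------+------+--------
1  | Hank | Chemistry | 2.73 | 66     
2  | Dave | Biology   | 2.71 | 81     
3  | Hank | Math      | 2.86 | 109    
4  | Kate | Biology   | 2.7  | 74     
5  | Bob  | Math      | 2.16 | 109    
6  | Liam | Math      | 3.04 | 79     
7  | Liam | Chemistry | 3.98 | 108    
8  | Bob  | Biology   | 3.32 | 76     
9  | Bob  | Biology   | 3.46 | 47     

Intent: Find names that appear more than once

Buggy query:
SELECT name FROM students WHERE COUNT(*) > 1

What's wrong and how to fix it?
Bug: WHERE can't reference COUNT(*); aggregates are computed after WHERE

Fix: GROUP BY name, then filter groups with HAVING COUNT(*) > 1

Corrected query:
SELECT name FROM students GROUP BY name HAVING COUNT(*) > 1

Result:
name
----
Bob 
Hank
Liam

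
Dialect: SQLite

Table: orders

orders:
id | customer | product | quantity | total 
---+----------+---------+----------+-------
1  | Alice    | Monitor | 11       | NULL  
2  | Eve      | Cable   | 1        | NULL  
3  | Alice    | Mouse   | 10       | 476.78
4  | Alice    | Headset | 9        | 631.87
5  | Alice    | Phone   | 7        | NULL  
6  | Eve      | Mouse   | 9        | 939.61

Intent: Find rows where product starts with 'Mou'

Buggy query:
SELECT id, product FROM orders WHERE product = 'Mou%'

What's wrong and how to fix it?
Bug: '=' compares the literal string including the % character; pattern matching needs LIKE

Fix: Use LIKE for wildcard pattern matching

Corrected query:
SELECT id, product FROM orders WHERE product LIKE 'Mou%'

Result:
id | product
---+--------
3  | Mouse  
6  | Mouse  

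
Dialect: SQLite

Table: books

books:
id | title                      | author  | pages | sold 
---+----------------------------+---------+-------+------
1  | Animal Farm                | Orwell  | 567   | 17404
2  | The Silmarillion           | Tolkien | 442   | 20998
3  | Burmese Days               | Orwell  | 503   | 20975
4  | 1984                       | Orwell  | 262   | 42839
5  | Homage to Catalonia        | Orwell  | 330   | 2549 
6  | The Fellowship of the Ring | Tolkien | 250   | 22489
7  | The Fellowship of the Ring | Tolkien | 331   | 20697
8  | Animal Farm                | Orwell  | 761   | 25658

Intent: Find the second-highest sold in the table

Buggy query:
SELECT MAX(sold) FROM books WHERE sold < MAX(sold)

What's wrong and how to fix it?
Bug: The inner MAX is an aggregate inside WHERE, which is not allowed

Fix: Put the inner MAX in a scalar subquery

Corrected query:
SELECT MAX(sold) FROM books WHERE sold < (SELECT MAX(sold) FROM books)

Result:
MAX(sold)
---------
25658    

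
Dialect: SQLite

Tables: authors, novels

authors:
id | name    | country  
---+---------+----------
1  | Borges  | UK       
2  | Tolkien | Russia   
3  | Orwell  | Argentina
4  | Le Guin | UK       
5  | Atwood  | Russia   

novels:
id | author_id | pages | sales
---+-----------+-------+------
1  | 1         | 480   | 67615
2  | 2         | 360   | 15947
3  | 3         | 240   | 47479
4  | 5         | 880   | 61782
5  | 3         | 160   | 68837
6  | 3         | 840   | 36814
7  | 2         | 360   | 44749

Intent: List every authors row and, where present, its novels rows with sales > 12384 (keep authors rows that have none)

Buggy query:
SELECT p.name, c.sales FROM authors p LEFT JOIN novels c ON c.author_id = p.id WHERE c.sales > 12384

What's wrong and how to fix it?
Bug: Filtering c.sales in WHERE discards the NULL rows produced by LEFT JOIN, turning it into an inner join

Fix: Move the right-table condition into the ON clause so unmatched parents are kept

Corrected query:
SELECT p.name, c.sales FROM authors p LEFT JOIN novels c ON c.author_id = p.id AND c.sales > 12384

Result:
name    | sales
--------+------
Borges  | 67615
Tolkien | 15947
Tolkien | 44749
Orwell  | 36814
Orwell  | 47479
Orwell  | 68837
Le Guin | NULL 
Atwood  | 61782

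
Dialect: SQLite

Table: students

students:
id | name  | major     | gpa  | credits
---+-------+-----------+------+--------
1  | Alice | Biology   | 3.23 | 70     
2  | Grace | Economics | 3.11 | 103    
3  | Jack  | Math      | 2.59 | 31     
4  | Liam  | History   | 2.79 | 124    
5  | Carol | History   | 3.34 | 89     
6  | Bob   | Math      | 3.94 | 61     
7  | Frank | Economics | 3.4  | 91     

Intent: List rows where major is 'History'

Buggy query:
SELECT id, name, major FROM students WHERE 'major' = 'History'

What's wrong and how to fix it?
Bug: 'major' in single quotes is a string literal, not the column; the comparison is literal-vs-literal and never true

Fix: Remove the quotes around the column name (or use double quotes for an identifier)

Corrected query:
SELECT id, name, major FROM students WHERE major = 'History'

Result:
id | name  | major  
---+-------+--------
4  | Liam  | History
5  | Carol | History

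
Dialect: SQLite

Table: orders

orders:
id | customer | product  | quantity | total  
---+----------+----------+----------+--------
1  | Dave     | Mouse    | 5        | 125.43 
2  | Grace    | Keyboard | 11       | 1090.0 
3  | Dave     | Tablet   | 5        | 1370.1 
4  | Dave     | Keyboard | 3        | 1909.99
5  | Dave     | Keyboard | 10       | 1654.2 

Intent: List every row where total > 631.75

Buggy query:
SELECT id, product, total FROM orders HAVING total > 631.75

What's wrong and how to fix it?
Bug: HAVING filters the output of aggregation, but this query has no GROUP BY and no aggregate functions, so SQLite rejects it (HAVING clause on a non-aggregate query); the condition here is per row

Fix: Replace HAVING with WHERE since the condition applies to individual rows

Corrected query:
SELECT id, product, total FROM orders WHERE total > 631.75

Result:
id | product  | total  
---+----------+--------
2  | Keyboard | 1090   
3  | Tablet   | 1370.1 
4  | Keyboard | 1909.99
5  | Keyboard | 1654.2 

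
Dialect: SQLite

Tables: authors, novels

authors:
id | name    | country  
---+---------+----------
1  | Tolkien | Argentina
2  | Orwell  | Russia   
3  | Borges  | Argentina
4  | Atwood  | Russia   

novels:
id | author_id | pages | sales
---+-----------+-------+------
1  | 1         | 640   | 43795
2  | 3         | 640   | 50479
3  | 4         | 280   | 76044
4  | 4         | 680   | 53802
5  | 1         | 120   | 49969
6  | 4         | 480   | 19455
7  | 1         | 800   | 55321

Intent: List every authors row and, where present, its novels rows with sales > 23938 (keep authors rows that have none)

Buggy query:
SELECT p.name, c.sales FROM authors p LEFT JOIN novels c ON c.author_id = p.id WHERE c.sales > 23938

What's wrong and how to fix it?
Bug: A WHERE condition on the right-hand table after LEFT JOIN drops unmatched parents

Fix: Move the right-table condition into the ON clause so unmatched parents are kept

Corrected query:
SELECT p.name, c.sales FROM authors p LEFT JOIN novels c ON c.author_id = p.id AND c.sales > 23938

Result:
name    | sales
--------+------
Tolkien | 43795
Tolkien | 49969
Tolkien | 55321
Orwell  | NULL 
Borges  | 50479
Atwood  | 53802
Atwood  | 76044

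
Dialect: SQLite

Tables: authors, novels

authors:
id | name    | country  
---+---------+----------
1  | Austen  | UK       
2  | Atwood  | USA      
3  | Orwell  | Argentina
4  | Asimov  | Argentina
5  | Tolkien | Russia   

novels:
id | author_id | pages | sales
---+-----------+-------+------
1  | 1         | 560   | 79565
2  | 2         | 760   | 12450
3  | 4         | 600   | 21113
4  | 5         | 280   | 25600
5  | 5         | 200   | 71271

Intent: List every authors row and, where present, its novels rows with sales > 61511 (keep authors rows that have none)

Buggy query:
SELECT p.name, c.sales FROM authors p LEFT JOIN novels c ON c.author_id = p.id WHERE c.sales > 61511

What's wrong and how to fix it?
Bug: Filtering c.sales in WHERE discards the NULL rows produced by LEFT JOIN, turning it into an inner join

Fix: Move the right-table condition into the ON clause so unmatched parents are kept

Corrected query:
SELECT p.name, c.sales FROM authors p LEFT JOIN novels c ON c.author_id = p.id AND c.sales > 61511

Result:
name    | sales
--------+------
Austen  | 79565
Atwood  | NULL 
Orwell  | NULL 
Asimov  | NULL 
Tolkien | 71271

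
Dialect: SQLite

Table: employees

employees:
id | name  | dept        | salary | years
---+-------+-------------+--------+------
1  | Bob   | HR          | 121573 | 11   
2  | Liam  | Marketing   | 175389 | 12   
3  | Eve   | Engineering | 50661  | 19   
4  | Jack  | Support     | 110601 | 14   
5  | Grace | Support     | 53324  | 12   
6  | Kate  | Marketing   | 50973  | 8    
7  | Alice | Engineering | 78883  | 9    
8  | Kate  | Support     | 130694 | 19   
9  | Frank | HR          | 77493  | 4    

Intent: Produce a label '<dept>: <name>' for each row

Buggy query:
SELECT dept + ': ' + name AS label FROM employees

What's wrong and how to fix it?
Bug: SQLite uses || for string concatenation; + coerces text to numbers (yielding 0)

Fix: Use the || operator for string concatenation

Corrected query:
SELECT dept || ': ' || name AS label FROM employees

Result:
label             
------------------
HR: Bob           
Marketing: Liam   
Engineering: Eve  
Support: Jack     
Support: Grace    
Marketing: Kate   
Engineering: Alice
Support: Kate     
HR: Frank         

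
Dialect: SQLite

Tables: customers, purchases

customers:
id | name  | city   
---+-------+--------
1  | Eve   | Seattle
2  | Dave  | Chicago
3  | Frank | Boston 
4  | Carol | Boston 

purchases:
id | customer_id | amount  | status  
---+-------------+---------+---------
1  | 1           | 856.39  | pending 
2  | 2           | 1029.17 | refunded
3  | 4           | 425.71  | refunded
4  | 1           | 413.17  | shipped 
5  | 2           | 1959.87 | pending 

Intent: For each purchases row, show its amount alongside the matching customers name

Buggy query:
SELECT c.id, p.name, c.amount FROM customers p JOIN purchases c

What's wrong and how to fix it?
Bug: Missing join condition: each purchases row is matched to all customers rows instead of just its own

Fix: Specify the join condition linking the foreign key to the parent id

Corrected query:
SELECT c.id, p.name, c.amount FROM customers p JOIN purchases c ON c.customer_id = p.id

Result:
id | name  | amount 
---+-------+--------
1  | Eve   | 856.39 
2  | Dave  | 1029.17
3  | Carol | 425.71 
4  | Eve   | 413.17 
5  | Dave  | 1959.87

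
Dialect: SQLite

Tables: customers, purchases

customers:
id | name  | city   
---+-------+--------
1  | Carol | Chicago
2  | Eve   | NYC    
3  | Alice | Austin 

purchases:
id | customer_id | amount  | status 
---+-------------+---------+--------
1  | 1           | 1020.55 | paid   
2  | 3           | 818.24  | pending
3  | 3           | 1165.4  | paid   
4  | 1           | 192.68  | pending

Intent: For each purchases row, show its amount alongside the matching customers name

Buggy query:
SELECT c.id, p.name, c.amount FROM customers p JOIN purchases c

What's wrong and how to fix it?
Bug: Missing join condition: each purchases row is matched to all customers rows instead of just its own

Fix: Specify the join condition linking the foreign key to the parent id

Corrected query:
SELECT c.id, p.name, c.amount FROM customers p JOIN purchases c ON c.customer_id = p.id

Result:
id | name  | amount 
---+-------+--------
1  | Carol | 1020.55
2  | Alice | 818.24 
3  | Alice | 1165.4 
4  | Carol | 192.68 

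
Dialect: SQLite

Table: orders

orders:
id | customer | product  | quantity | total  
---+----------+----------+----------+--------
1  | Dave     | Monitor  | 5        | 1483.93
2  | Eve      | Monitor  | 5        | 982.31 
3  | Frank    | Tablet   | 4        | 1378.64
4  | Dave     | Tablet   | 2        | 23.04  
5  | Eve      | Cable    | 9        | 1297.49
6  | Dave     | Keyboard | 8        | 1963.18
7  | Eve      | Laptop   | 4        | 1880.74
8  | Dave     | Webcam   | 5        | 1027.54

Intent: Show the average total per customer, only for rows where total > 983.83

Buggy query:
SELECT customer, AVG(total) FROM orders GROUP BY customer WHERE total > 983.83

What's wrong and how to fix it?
Bug: WHERE cannot follow GROUP BY

Fix: Place WHERE between FROM and GROUP BY

Corrected query:
SELECT customer, AVG(total) FROM orders WHERE total > 983.83 GROUP BY customer

Result:
customer | AVG(total)
---------+-----------
Dave     | 1491.55   
Eve      | 1589.115  
Frank    | 1378.64   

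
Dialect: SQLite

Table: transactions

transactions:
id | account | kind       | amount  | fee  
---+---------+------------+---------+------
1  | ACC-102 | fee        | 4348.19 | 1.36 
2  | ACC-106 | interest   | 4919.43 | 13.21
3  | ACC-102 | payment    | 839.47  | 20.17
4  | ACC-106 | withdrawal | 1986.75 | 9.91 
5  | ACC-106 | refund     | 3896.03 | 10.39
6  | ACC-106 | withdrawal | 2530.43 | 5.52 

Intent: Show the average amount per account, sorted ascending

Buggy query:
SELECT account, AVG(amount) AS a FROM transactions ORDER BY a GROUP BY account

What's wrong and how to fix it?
Bug: GROUP BY must precede ORDER BY

Fix: Reorder: SELECT … FROM … GROUP BY … ORDER BY …

Corrected query:
SELECT account, AVG(amount) AS a FROM transactions GROUP BY account ORDER BY a

Result:
account | a      
--------+--------
ACC-102 | 2593.83
ACC-106 | 3333.16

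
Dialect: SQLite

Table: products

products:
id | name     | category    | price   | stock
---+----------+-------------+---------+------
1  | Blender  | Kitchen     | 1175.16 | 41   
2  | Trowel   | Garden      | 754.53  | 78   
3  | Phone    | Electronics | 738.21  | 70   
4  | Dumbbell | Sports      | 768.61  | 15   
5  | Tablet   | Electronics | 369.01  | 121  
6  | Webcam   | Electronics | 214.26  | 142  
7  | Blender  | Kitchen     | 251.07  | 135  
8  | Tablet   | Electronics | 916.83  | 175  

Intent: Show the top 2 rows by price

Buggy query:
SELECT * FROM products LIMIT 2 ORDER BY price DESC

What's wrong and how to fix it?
Bug: LIMIT must come after ORDER BY

Fix: Sort with ORDER BY, then apply LIMIT

Corrected query:
SELECT * FROM products ORDER BY price DESC LIMIT 2

Result:
id | name    | category    | price   | stock
---+---------+-------------+---------+------
1  | Blender | Kitchen     | 1175.16 | 41   
8  | Tablet  | Electronics | 916.83  | 175  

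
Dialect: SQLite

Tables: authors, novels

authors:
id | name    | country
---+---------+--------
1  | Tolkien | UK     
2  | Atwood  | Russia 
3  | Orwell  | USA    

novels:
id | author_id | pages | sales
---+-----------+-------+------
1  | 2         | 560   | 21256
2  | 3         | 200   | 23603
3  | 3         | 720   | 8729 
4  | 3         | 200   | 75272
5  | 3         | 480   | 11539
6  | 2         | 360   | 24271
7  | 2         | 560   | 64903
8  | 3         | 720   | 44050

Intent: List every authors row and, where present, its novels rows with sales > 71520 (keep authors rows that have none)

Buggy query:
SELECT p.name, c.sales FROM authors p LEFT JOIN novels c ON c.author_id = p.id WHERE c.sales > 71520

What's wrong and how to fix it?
Bug: A WHERE condition on the right-hand table after LEFT JOIN drops unmatched parents

Fix: Put 'c.sales > 71520' in the JOIN's ON clause instead of WHERE

Corrected query:
SELECT p.name, c.sales FROM authors p LEFT JOIN novels c ON c.author_id = p.id AND c.sales > 71520

Result:
name    | sales
--------+------
Tolkien | NULL 
Atwood  | NULL 
Orwell  | 75272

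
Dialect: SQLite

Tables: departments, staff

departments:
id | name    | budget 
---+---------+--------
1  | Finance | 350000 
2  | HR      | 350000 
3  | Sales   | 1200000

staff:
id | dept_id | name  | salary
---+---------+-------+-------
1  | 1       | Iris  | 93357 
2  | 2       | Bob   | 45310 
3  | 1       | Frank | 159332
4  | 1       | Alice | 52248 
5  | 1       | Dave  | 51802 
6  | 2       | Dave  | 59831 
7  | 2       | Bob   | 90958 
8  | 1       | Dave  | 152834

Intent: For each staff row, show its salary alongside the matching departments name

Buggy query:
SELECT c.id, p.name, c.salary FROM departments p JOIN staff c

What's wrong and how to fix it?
Bug: JOIN with no ON clause produces a cartesian product; every staff row pairs with every departments row

Fix: Add ON c.dept_id = p.id to the JOIN

Corrected query:
SELECT c.id, p.name, c.salary FROM departments p JOIN staff c ON c.dept_id = p.id

Result:
id | name    | salary
---+---------+-------
1  | Finance | 93357 
2  | HR      | 45310 
3  | Finance | 159332
4  | Finance | 52248 
5  | Finance | 51802 
6  | HR      | 59831 
7  | HR      | 90958 
8  | Finance | 152834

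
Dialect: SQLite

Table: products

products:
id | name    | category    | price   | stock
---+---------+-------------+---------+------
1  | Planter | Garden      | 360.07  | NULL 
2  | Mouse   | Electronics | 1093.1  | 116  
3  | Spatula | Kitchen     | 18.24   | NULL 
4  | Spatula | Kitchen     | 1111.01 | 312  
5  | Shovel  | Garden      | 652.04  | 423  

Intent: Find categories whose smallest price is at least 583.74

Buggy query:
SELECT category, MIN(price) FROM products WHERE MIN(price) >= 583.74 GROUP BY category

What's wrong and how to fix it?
Bug: MIN() in WHERE is a misuse of aggregate

Fix: Replace WHERE with HAVING after the GROUP BY

Corrected query:
SELECT category, MIN(price) FROM products GROUP BY category HAVING MIN(price) >= 583.74

Result:
category    | MIN(price)
------------+-----------
Electronics | 1093.1    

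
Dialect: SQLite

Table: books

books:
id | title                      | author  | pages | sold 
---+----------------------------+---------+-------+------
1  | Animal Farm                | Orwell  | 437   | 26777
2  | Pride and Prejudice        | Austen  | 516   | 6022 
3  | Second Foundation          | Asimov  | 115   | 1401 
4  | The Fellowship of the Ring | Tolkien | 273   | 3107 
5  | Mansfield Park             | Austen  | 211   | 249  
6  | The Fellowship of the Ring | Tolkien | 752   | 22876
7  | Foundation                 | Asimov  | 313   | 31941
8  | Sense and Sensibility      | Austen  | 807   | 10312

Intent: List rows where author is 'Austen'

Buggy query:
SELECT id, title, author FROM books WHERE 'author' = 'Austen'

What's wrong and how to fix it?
Bug: Single quotes denote string literals in SQL; the column name is being compared as a constant string

Fix: Remove the quotes around the column name (or use double quotes for an identifier)

Corrected query:
SELECT id, title, author FROM books WHERE author = 'Austen'

Result:
id | title                 | author
---+-----------------------+-------
2  | Pride and Prejudice   | Austen
5  | Mansfield Park        | Austen
8  | Sense and Sensibility | Austen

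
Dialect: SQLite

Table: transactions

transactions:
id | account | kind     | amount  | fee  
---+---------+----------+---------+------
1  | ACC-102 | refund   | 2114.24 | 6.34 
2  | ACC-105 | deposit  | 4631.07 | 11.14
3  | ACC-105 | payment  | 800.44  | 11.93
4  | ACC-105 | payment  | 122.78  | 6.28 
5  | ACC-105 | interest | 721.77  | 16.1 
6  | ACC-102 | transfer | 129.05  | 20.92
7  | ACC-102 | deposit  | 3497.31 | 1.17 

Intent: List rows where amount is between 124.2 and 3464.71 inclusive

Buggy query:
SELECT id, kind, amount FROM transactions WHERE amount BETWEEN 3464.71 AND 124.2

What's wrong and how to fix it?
Bug: The bounds are reversed; BETWEEN a AND b requires a <= b to match anything

Fix: Swap the bounds so the smaller value comes first

Corrected query:
SELECT id, kind, amount FROM transactions WHERE amount BETWEEN 124.2 AND 3464.71

Result:
id | kind     | amount 
---+----------+--------
1  | refund   | 2114.24
3  | payment  | 800.44 
5  | interest | 721.77 
6  | transfer | 129.05 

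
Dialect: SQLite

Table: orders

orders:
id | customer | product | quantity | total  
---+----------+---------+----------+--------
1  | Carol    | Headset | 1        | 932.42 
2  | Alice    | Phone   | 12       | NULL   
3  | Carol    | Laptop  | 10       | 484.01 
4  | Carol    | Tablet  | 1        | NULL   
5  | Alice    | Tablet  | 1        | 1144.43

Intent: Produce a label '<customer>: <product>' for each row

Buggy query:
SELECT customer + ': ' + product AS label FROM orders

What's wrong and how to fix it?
Bug: SQLite uses || for string concatenation; + coerces text to numbers (yielding 0)

Fix: Replace + with || to concatenate text

Corrected query:
SELECT customer || ': ' || product AS label FROM orders

Result:
label         
--------------
Carol: Headset
Alice: Phone  
Carol: Laptop 
Carol: Tablet 
Alice: Tablet 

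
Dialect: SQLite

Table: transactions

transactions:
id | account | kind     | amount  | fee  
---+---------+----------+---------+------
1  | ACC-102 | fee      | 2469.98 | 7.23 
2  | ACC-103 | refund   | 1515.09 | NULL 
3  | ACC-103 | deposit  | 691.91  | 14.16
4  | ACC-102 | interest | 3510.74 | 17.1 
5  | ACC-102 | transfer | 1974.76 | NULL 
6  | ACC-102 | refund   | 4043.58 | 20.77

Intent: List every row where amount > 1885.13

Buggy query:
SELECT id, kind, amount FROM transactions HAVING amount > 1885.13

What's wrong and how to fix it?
Bug: This is a non-aggregate query (no GROUP BY, no aggregates), so in SQLite the HAVING clause is invalid here; a row-level condition belongs in WHERE

Fix: Use WHERE for row-level filtering

Corrected query:
SELECT id, kind, amount FROM transactions WHERE amount > 1885.13

Result:
id | kind     | amount 
---+----------+--------
1  | fee      | 2469.98
4  | interest | 3510.74
5  | transfer | 1974.76
6  | refund   | 4043.58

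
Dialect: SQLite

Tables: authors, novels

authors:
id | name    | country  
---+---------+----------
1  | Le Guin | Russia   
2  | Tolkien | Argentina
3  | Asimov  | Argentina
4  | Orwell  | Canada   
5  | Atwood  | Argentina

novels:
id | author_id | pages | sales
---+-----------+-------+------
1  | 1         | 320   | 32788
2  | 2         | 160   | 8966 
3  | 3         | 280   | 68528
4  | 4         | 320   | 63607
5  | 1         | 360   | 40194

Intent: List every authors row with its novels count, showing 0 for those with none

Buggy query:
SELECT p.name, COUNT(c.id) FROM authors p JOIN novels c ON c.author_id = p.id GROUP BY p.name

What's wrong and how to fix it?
Bug: INNER JOIN drops authors rows that have no matching novels rows

Fix: Use LEFT JOIN so parents without children still appear (COUNT(c.id) gives 0)

Corrected query:
SELECT p.name, COUNT(c.id) FROM authors p LEFT JOIN novels c ON c.author_id = p.id GROUP BY p.name

Result:
name    | COUNT(c.id)
--------+------------
Asimov  | 1          
Atwood  | 0          
Le Guin | 2          
Orwell  | 1          
Tolkien | 1          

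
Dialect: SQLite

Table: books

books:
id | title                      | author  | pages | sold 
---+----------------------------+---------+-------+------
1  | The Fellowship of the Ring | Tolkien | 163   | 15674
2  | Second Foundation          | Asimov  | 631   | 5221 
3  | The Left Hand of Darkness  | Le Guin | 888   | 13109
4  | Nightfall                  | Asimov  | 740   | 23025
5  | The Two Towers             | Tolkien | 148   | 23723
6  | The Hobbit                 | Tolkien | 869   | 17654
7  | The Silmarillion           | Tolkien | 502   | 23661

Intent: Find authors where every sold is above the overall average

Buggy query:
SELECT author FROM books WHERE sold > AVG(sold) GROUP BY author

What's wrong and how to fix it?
Bug: AVG() is an aggregate; it can't sit directly in WHERE

Fix: Use a subquery for AVG and a HAVING MIN(...) filter so the condition holds for every row in the group

Corrected query:
SELECT author FROM books GROUP BY author HAVING MIN(sold) > (SELECT AVG(sold) FROM books)

Result:
(no rows)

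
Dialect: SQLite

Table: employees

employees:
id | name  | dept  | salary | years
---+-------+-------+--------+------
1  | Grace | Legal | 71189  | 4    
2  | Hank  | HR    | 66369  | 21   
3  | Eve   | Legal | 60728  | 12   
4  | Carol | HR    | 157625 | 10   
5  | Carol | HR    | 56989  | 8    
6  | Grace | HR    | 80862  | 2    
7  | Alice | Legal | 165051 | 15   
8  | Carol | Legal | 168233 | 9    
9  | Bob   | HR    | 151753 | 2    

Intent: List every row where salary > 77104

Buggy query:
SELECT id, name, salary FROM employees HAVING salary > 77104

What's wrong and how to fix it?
Bug: HAVING filters the output of aggregation, but this query has no GROUP BY and no aggregate functions, so SQLite rejects it (HAVING clause on a non-aggregate query); the condition here is per row

Fix: Use WHERE for row-level filtering

Corrected query:
SELECT id, name, salary FROM employees WHERE salary > 77104

Result:
id | name  | salary
---+-------+-------
4  | Carol | 157625
6  | Grace | 80862 
7  | Alice | 165051
8  | Carol | 168233
9  | Bob   | 151753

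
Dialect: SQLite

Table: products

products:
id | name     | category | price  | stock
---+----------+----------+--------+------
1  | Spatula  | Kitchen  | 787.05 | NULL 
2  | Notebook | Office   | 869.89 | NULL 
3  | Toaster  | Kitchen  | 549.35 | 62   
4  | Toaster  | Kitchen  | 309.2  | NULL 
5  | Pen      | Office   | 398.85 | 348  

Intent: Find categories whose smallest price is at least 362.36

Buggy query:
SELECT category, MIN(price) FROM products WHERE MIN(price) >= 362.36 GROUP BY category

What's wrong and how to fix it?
Bug: Aggregates like MIN are computed per group after WHERE runs

Fix: Replace WHERE with HAVING after the GROUP BY

Corrected query:
SELECT category, MIN(price) FROM products GROUP BY category HAVING MIN(price) >= 362.36

Result:
category | MIN(price)
---------+-----------
Office   | 398.85    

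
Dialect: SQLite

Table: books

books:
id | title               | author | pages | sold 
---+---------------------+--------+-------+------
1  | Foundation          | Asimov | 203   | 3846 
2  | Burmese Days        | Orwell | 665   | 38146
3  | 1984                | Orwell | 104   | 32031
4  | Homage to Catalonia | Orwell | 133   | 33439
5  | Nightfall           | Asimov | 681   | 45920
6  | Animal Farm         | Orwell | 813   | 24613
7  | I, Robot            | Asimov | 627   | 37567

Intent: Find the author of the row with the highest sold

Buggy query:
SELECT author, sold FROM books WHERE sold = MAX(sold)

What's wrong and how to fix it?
Bug: WHERE is evaluated per row; an aggregate over the whole table isn't defined there

Fix: Wrap MAX in a scalar subquery so WHERE compares against a single value

Corrected query:
SELECT author, sold FROM books WHERE sold = (SELECT MAX(sold) FROM books)

Result:
author | sold 
-------+------
Asimov | 45920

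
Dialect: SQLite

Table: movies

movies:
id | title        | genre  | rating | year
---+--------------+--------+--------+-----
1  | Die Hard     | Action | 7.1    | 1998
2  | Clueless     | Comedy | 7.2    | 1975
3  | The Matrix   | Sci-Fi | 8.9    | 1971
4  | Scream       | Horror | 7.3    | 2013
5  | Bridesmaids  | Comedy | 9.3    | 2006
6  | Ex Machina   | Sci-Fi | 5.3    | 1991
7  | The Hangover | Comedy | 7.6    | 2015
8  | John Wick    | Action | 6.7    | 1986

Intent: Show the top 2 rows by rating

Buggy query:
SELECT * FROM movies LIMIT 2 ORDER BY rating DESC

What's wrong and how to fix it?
Bug: LIMIT must come after ORDER BY

Fix: Sort with ORDER BY, then apply LIMIT

Corrected query:
SELECT * FROM movies ORDER BY rating DESC LIMIT 2

Result:
id | title       | genre  | rating | year
---+-------------+--------+--------+-----
5  | Bridesmaids | Comedy | 9.3    | 2006
3  | The Matrix  | Sci-Fi | 8.9    | 1971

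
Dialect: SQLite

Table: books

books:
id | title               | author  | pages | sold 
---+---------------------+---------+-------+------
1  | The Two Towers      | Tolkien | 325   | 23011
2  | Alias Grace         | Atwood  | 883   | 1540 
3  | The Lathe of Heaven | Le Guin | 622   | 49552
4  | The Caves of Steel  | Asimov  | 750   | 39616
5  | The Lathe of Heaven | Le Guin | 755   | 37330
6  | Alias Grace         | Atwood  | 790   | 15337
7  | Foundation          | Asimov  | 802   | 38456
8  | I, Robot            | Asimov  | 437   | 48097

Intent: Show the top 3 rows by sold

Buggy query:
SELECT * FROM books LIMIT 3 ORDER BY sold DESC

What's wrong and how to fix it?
Bug: LIMIT must come after ORDER BY

Fix: Swap the clauses: ORDER BY first, then LIMIT

Corrected query:
SELECT * FROM books ORDER BY sold DESC LIMIT 3

Result:
id | title               | author  | pages | sold 
---+---------------------+---------+-------+------
3  | The Lathe of Heaven | Le Guin | 622   | 49552
8  | I, Robot            | Asimov  | 437   | 48097
4  | The Caves of Steel  | Asimov  | 750   | 39616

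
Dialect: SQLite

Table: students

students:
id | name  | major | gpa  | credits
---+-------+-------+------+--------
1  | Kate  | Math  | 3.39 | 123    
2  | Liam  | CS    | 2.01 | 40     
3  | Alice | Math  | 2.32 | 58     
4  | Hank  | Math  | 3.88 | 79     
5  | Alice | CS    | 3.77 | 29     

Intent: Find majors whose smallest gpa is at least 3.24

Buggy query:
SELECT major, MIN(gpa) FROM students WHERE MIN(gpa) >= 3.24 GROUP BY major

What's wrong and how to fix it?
Bug: Aggregates like MIN are computed per group after WHERE runs

Fix: Replace WHERE with HAVING after the GROUP BY

Corrected query:
SELECT major, MIN(gpa) FROM students GROUP BY major HAVING MIN(gpa) >= 3.24

Result:
(no rows)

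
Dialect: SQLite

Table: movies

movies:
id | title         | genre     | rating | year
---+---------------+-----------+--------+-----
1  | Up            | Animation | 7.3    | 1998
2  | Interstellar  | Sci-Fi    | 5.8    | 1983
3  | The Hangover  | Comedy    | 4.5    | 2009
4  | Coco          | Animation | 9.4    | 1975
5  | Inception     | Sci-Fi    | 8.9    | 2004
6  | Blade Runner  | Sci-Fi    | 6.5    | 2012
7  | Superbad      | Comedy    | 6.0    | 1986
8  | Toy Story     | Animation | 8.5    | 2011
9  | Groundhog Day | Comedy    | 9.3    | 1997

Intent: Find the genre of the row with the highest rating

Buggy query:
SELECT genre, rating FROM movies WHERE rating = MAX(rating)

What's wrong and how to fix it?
Bug: WHERE is evaluated per row; an aggregate over the whole table isn't defined there

Fix: Wrap MAX in a scalar subquery so WHERE compares against a single value

Corrected query:
SELECT genre, rating FROM movies WHERE rating = (SELECT MAX(rating) FROM movies)

Result:
genre     | rating
----------+-------
Animation | 9.4   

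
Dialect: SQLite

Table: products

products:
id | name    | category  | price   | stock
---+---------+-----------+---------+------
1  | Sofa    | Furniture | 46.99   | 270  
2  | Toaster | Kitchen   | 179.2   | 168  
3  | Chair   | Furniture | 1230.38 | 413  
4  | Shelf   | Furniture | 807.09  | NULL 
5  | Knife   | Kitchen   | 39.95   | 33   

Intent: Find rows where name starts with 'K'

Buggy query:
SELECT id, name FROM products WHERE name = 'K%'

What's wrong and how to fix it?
Bug: '=' compares the literal string including the % character; pattern matching needs LIKE

Fix: Use LIKE for wildcard pattern matching

Corrected query:
SELECT id, name FROM products WHERE name LIKE 'K%'

Result:
id | name 
---+------
5  | Knife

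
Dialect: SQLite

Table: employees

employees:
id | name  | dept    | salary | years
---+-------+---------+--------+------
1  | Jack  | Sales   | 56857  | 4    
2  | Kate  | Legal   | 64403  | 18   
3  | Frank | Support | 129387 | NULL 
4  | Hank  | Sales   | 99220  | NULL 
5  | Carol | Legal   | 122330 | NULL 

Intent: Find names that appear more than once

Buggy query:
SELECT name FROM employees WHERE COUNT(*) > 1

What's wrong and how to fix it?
Bug: WHERE can't reference COUNT(*); aggregates are computed after WHERE

Fix: GROUP BY name, then filter groups with HAVING COUNT(*) > 1

Corrected query:
SELECT name FROM employees GROUP BY name HAVING COUNT(*) > 1

Result:
(no rows)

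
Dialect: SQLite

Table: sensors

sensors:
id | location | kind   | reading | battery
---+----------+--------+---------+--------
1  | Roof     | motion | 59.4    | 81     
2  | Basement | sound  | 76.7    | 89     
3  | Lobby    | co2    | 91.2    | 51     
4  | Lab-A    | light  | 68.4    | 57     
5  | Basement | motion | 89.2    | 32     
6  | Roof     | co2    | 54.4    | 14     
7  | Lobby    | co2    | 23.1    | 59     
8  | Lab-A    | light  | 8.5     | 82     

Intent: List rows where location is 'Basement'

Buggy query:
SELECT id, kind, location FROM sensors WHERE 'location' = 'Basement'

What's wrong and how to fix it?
Bug: 'location' in single quotes is a string literal, not the column; the comparison is literal-vs-literal and never true

Fix: Reference the column as location without single quotes

Corrected query:
SELECT id, kind, location FROM sensors WHERE location = 'Basement'

Result:
id | kind   | location
---+--------+---------
2  | sound  | Basement
5  | motion | Basement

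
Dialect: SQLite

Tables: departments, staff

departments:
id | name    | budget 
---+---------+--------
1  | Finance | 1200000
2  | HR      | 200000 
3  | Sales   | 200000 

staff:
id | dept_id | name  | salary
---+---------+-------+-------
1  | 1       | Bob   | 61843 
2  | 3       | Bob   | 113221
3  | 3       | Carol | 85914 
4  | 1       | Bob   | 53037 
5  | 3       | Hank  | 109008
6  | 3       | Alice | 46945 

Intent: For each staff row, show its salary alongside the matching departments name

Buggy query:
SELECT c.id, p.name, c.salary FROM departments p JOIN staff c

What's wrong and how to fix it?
Bug: Missing join condition: each staff row is matched to all departments rows instead of just its own

Fix: Specify the join condition linking the foreign key to the parent id

Corrected query:
SELECT c.id, p.name, c.salary FROM departments p JOIN staff c ON c.dept_id = p.id

Result:
id | name    | salary
---+---------+-------
1  | Finance | 61843 
2  | Sales   | 113221
3  | Sales   | 85914 
4  | Finance | 53037 
5  | Sales   | 109008
6  | Sales   | 46945 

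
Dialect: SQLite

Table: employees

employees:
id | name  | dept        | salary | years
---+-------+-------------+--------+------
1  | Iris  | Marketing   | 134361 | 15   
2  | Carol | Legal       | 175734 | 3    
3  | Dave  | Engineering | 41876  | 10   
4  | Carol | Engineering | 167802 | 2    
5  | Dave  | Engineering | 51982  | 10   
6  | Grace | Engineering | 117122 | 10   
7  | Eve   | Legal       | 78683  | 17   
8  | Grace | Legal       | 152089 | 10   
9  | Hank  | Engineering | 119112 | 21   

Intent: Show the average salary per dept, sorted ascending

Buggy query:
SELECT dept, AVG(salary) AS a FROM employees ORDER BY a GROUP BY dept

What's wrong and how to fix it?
Bug: GROUP BY must precede ORDER BY

Fix: Move ORDER BY to the end, after GROUP BY

Corrected query:
SELECT dept, AVG(salary) AS a FROM employees GROUP BY dept ORDER BY a

Result:
dept        | a      
------------+--------
Engineering | 99578.8
Marketing   | 134361 
Legal       | 135502 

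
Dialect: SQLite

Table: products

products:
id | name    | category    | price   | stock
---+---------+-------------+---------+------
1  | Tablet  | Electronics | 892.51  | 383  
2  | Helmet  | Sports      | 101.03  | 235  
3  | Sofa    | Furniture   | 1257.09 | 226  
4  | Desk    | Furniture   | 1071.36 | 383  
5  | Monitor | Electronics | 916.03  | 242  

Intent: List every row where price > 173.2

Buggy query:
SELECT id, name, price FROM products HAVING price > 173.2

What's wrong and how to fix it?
Bug: This is a non-aggregate query (no GROUP BY, no aggregates), so in SQLite the HAVING clause is invalid here; a row-level condition belongs in WHERE

Fix: Replace HAVING with WHERE since the condition applies to individual rows

Corrected query:
SELECT id, name, price FROM products WHERE price > 173.2

Result:
id | name    | price  
---+---------+--------
1  | Tablet  | 892.51 
3  | Sofa    | 1257.09
4  | Desk    | 1071.36
5  | Monitor | 916.03 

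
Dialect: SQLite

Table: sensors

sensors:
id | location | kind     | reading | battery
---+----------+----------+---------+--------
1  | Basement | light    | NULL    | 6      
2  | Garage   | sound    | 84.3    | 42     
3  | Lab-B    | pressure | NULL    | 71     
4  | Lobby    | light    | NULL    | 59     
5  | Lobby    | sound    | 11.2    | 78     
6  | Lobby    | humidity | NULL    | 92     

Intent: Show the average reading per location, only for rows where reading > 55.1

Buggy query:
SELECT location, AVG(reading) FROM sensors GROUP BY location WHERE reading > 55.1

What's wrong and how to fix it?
Bug: WHERE cannot follow GROUP BY

Fix: Move the WHERE clause before GROUP BY

Corrected query:
SELECT location, AVG(reading) FROM sensors WHERE reading > 55.1 GROUP BY location

Result:
location | AVG(reading)
---------+-------------
Garage   | 84.3        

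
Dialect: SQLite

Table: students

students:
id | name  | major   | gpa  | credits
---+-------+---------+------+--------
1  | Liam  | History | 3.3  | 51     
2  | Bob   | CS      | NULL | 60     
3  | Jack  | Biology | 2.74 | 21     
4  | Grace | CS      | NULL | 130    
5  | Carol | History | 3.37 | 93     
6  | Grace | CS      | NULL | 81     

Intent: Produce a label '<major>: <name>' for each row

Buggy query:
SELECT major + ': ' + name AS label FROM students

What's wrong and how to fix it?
Bug: SQLite uses || for string concatenation; + coerces text to numbers (yielding 0)

Fix: Use the || operator for string concatenation

Corrected query:
SELECT major || ': ' || name AS label FROM students

Result:
label         
--------------
History: Liam 
CS: Bob       
Biology: Jack 
CS: Grace     
History: Carol
CS: Grace     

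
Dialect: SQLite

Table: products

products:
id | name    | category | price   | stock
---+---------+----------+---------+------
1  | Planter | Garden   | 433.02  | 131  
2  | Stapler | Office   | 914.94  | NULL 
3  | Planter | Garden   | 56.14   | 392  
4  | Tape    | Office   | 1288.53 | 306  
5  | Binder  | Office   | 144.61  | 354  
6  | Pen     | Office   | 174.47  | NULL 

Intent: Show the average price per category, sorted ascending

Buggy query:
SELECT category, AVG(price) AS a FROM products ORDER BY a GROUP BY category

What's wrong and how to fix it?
Bug: GROUP BY must precede ORDER BY

Fix: Move ORDER BY to the end, after GROUP BY

Corrected query:
SELECT category, AVG(price) AS a FROM products GROUP BY category ORDER BY a

Result:
category | a       
---------+---------
Garden   | 244.58  
Office   | 630.6375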